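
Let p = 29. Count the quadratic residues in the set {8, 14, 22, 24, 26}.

(8/29) = -1 → non-residue.
(14/29) = -1 → non-residue.
(22/29) = +1 → QR.
(24/29) = +1 → QR.
(26/29) = -1 → non-residue.
Total quadratic residues among the 5: 2.

2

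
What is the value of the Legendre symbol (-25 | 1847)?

First reduce: -25 ≡ 1822 (mod 1847).
Pull out 2: since 1847 ≡ 7 (mod 8), (2/1847) = +1.
Reciprocity: 911 ≡ 3 and 1847 ≡ 3 (mod 4), so (911/1847) = −(1847/911).
Reduce top mod 911: now compute (25/911).
Reciprocity: 25 ≡ 1 and 911 ≡ 3 (mod 4), so (25/911) = +(911/25).
Reduce top mod 25: now compute (11/25).
Reciprocity: 11 ≡ 3 and 25 ≡ 1 (mod 4), so (11/25) = +(25/11).
Reduce top mod 11: now compute (3/11).
Reciprocity: 3 ≡ 3 and 11 ≡ 3 (mod 4), so (3/11) = −(11/3).
Reduce top mod 3: now compute (2/3).
Pull out 2: since 3 ≡ 3 (mod 8), (2/3) = -1.
Reached (1/3) = 1. Collecting the sign flips along the way, the symbol is -1.

-1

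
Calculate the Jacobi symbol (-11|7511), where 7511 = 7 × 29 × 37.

First reduce: -11 ≡ 7500 (mod 7511).
Pull out 2^2: since 7511 ≡ 7 (mod 8), (2/7511) = +1, so (2/7511)^2 = +1.
Reciprocity: 1875 ≡ 3 and 7511 ≡ 3 (mod 4), so (1875/7511) = −(7511/1875).
Reduce top mod 1875: now compute (11/1875).
Reciprocity: 11 ≡ 3 and 1875 ≡ 3 (mod 4), so (11/1875) = −(1875/11).
Reduce top mod 11: now compute (5/11).
Reciprocity: 5 ≡ 1 and 11 ≡ 3 (mod 4), so (5/11) = +(11/5).
Reduce top mod 5: now compute (1/5).
Reached (1/5) = 1. Collecting the sign flips along the way, the symbol is +1.

1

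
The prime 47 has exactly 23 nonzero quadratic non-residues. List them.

5,10,11,13,15,19,20,22,23,26,29,30,31,33,35,38,39,40,41,43,44,45,46

Square k = 1,…,23 (k and 47−k give the same square):
1²=1, 2²=4, 3²=9, 4²=16, 5²=25, 6²=36, 7²≡2, 8²≡17, 9²≡34, 10²≡6, 11²≡27, 12²≡3, 13²≡28, 14²≡8, 15²≡37, 16²≡21, 17²≡7, 18²≡42, 19²≡32, 20²≡24, 21²≡18, 22²≡14, 23²≡12 (mod 47).
The residues are {1, 2, 3, 4, 6, 7, 8, 9, 12, 14, 16, 17, 18, 21, 24, 25, 27, 28, 32, 34, 36, 37, 42}; the non-residues are the remaining 23 nonzero classes.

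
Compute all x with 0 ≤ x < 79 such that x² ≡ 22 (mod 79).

Since 79 ≡ 3 (mod 4), a square root of 22 is 22^((79+1)/4) = 22^20 mod 79.
Repeated squaring: 22^2≡10, 22^4≡21, 22^8≡46, 22^16≡62 (mod 79).
22^20 = 22^(16+4) ≡ 38 (mod 79).
Check: 38² = 1444 ≡ 22 (mod 79). The two roots are 38 and 41.

38, 41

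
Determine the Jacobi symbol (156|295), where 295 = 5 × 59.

-1

Pull out 2^2: since 295 ≡ 7 (mod 8), (2/295) = +1, so (2/295)^2 = +1.
Reciprocity: 39 ≡ 3 and 295 ≡ 3 (mod 4), so (39/295) = −(295/39).
Reduce top mod 39: now compute (22/39).
Pull out 2: since 39 ≡ 7 (mod 8), (2/39) = +1.
Reciprocity: 11 ≡ 3 and 39 ≡ 3 (mod 4), so (11/39) = −(39/11).
Reduce top mod 11: now compute (6/11).
Pull out 2: since 11 ≡ 3 (mod 8), (2/11) = -1.
Reciprocity: 3 ≡ 3 and 11 ≡ 3 (mod 4), so (3/11) = −(11/3).
Reduce top mod 3: now compute (2/3).
Pull out 2: since 3 ≡ 3 (mod 8), (2/3) = -1.
Reached (1/3) = 1. Collecting the sign flips along the way, the symbol is -1.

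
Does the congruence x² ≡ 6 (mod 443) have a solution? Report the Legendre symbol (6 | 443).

Pull out 2: since 443 ≡ 3 (mod 8), (2/443) = -1.
Reciprocity: 3 ≡ 3 and 443 ≡ 3 (mod 4), so (3/443) = −(443/3).
Reduce top mod 3: now compute (2/3).
Pull out 2: since 3 ≡ 3 (mod 8), (2/3) = -1.
Reached (1/3) = 1. Collecting the sign flips along the way, the symbol is -1.

-1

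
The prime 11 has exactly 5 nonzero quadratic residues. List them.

1 3 4 5 9

Square k = 1,…,5 (k and 11−k give the same square):
1²=1, 2²=4, 3²=9, 4²≡5, 5²≡3 (mod 11).
So the quadratic residues mod 11 are {1, 3, 4, 5, 9}.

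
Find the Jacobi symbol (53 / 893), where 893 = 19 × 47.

Reciprocity: 53 ≡ 1 and 893 ≡ 1 (mod 4), so (53/893) = +(893/53).
Reduce top mod 53: now compute (45/53).
Reciprocity: 45 ≡ 1 and 53 ≡ 1 (mod 4), so (45/53) = +(53/45).
Reduce top mod 45: now compute (8/45).
Pull out 2^3: since 45 ≡ 5 (mod 8), (2/45) = -1, so (2/45)^3 = -1.
Reached (1/45) = 1. Collecting the sign flips along the way, the symbol is -1.

-1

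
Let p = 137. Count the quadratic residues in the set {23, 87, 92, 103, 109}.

3

(23/137) = -1 → non-residue.
(87/137) = +1 → QR.
(92/137) = -1 → non-residue.
(103/137) = +1 → QR.
(109/137) = +1 → QR.
Total quadratic residues among the 5: 3.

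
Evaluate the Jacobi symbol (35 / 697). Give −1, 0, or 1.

-1

Reciprocity: 35 ≡ 3 and 697 ≡ 1 (mod 4), so (35/697) = +(697/35).
Reduce top mod 35: now compute (32/35).
Pull out 2^5: since 35 ≡ 3 (mod 8), (2/35) = -1, so (2/35)^5 = -1.
Reached (1/35) = 1. Collecting the sign flips along the way, the symbol is -1.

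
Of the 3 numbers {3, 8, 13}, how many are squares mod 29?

(3/29) = -1 → non-residue.
(8/29) = -1 → non-residue.
(13/29) = +1 → QR.
Total quadratic residues among the 3: 1.

1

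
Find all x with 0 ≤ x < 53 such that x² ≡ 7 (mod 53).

53 ≡ 1 (mod 4), so we find a root by search.
Trying successive values, 22² = 484 ≡ 7 (mod 53). The other root is 53 − 22 = 31.

22, 31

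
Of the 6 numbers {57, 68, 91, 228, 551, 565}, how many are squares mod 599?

3

(57/599) = +1 → QR.
(68/599) = +1 → QR.
(91/599) = -1 → non-residue.
(228/599) = +1 → QR.
(551/599) = -1 → non-residue.
(565/599) = -1 → non-residue.
Total quadratic residues among the 6: 3.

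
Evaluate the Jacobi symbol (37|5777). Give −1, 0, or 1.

-1

Reciprocity: 37 ≡ 1 and 5777 ≡ 1 (mod 4), so (37/5777) = +(5777/37).
Reduce top mod 37: now compute (5/37).
Reciprocity: 5 ≡ 1 and 37 ≡ 1 (mod 4), so (5/37) = +(37/5).
Reduce top mod 5: now compute (2/5).
Pull out 2: since 5 ≡ 5 (mod 8), (2/5) = -1.
Reached (1/5) = 1. Collecting the sign flips along the way, the symbol is -1.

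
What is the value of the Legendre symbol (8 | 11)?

-1

Pull out 2^3: since 11 ≡ 3 (mod 8), (2/11) = -1, so (2/11)^3 = -1.
Reached (1/11) = 1. Collecting the sign flips along the way, the symbol is -1.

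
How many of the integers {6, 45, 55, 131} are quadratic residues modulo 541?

(6/541) = -1 → non-residue.
(45/541) = +1 → QR.
(55/541) = -1 → non-residue.
(131/541) = -1 → non-residue.
Total quadratic residues among the 4: 1.

1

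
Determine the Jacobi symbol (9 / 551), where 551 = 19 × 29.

Reciprocity: 9 ≡ 1 and 551 ≡ 3 (mod 4), so (9/551) = +(551/9).
Reduce top mod 9: now compute (2/9).
Pull out 2: since 9 ≡ 1 (mod 8), (2/9) = +1.
Reached (1/9) = 1. Collecting the sign flips along the way, the symbol is +1.

1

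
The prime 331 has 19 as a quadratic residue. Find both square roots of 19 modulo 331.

130, 201

Since 331 ≡ 3 (mod 4), a square root of 19 is 19^((331+1)/4) = 19^83 mod 331.
Repeated squaring: 19^2≡30, 19^4≡238, 19^8≡43, 19^16≡194, 19^32≡233, 19^64≡5 (mod 331).
19^83 = 19^(64+16+2+1) ≡ 130 (mod 331).
Check: 130² = 16900 ≡ 19 (mod 331). The two roots are 130 and 201.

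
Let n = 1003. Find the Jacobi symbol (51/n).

Reciprocity: 51 ≡ 3 and 1003 ≡ 3 (mod 4), so (51/1003) = −(1003/51).
Reduce top mod 51: now compute (34/51).
Pull out 2: since 51 ≡ 3 (mod 8), (2/51) = -1.
Reciprocity: 17 ≡ 1 and 51 ≡ 3 (mod 4), so (17/51) = +(51/17).
Reduce top mod 17: now compute (0/17).
Top reduces to 0: gcd > 1, so the symbol is 0.

0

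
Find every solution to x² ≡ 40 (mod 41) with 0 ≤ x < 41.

41 ≡ 1 (mod 4), so we find a root by search.
Trying successive values, 9² = 81 ≡ 40 (mod 41). The other root is 41 − 9 = 32.

9, 32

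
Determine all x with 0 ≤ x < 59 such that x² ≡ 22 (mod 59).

Since 59 ≡ 3 (mod 4), a square root of 22 is 22^((59+1)/4) = 22^15 mod 59.
Repeated squaring: 22^2≡12, 22^4≡26, 22^8≡27 (mod 59).
22^15 = 22^(8+4+2+1) ≡ 9 (mod 59).
Check: 9² = 81 ≡ 22 (mod 59). The two roots are 9 and 50.

9, 50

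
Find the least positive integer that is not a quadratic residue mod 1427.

(2/1427) = −1, so 2 is the smallest positive non-residue mod 1427.

2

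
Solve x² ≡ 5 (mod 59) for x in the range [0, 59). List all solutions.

Since 59 ≡ 3 (mod 4), a square root of 5 is 5^((59+1)/4) = 5^15 mod 59.
Repeated squaring: 5^2≡25, 5^4≡35, 5^8≡45 (mod 59).
5^15 = 5^(8+4+2+1) ≡ 51 (mod 59).
Check: 51² = 2601 ≡ 5 (mod 59). The two roots are 8 and 51.

8, 51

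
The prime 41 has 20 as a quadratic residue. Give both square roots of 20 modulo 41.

41 ≡ 1 (mod 4), so we find a root by search.
Trying successive values, 15² = 225 ≡ 20 (mod 41). The other root is 41 − 15 = 26.

15, 26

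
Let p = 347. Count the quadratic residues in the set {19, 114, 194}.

(19/347) = -1 → non-residue.
(114/347) = +1 → QR.
(194/347) = +1 → QR.
Total quadratic residues among the 3: 2.

2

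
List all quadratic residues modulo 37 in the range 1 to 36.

Square k = 1,…,18 (k and 37−k give the same square):
1²=1, 2²=4, 3²=9, 4²=16, 5²=25, 6²=36, 7²≡12, 8²≡27, 9²≡7, 10²≡26, 11²≡10, 12²≡33, 13²≡21, 14²≡11, 15²≡3, 16²≡34, 17²≡30, 18²≡28 (mod 37).
So the quadratic residues mod 37 are {1, 3, 4, 7, 9, 10, 11, 12, 16, 21, 25, 26, 27, 28, 30, 33, 34, 36}.

1,3,4,7,9,10,11,12,16,21,25,26,27,28,30,33,34,36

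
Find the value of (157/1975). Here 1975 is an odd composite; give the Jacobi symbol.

-1

Reciprocity: 157 ≡ 1 and 1975 ≡ 3 (mod 4), so (157/1975) = +(1975/157).
Reduce top mod 157: now compute (91/157).
Reciprocity: 91 ≡ 3 and 157 ≡ 1 (mod 4), so (91/157) = +(157/91).
Reduce top mod 91: now compute (66/91).
Pull out 2: since 91 ≡ 3 (mod 8), (2/91) = -1.
Reciprocity: 33 ≡ 1 and 91 ≡ 3 (mod 4), so (33/91) = +(91/33).
Reduce top mod 33: now compute (25/33).
Reciprocity: 25 ≡ 1 and 33 ≡ 1 (mod 4), so (25/33) = +(33/25).
Reduce top mod 25: now compute (8/25).
Pull out 2^3: since 25 ≡ 1 (mod 8), (2/25) = +1, so (2/25)^3 = +1.
Reached (1/25) = 1. Collecting the sign flips along the way, the symbol is -1.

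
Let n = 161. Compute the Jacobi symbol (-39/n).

First reduce: -39 ≡ 122 (mod 161).
Pull out 2: since 161 ≡ 1 (mod 8), (2/161) = +1.
Reciprocity: 61 ≡ 1 and 161 ≡ 1 (mod 4), so (61/161) = +(161/61).
Reduce top mod 61: now compute (39/61).
Reciprocity: 39 ≡ 3 and 61 ≡ 1 (mod 4), so (39/61) = +(61/39).
Reduce top mod 39: now compute (22/39).
Pull out 2: since 39 ≡ 7 (mod 8), (2/39) = +1.
Reciprocity: 11 ≡ 3 and 39 ≡ 3 (mod 4), so (11/39) = −(39/11).
Reduce top mod 11: now compute (6/11).
Pull out 2: since 11 ≡ 3 (mod 8), (2/11) = -1.
Reciprocity: 3 ≡ 3 and 11 ≡ 3 (mod 4), so (3/11) = −(11/3).
Reduce top mod 3: now compute (2/3).
Pull out 2: since 3 ≡ 3 (mod 8), (2/3) = -1.
Reached (1/3) = 1. Collecting the sign flips along the way, the symbol is +1.

1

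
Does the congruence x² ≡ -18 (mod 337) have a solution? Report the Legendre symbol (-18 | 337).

1

Euler's criterion: (-18/337) ≡ 319^168 (mod 337).
319^2 ≡ 324 (mod 337)
319^4 ≡ 169 (mod 337)
319^8 ≡ 253 (mod 337)
319^16 ≡ 316 (mod 337)
319^32 ≡ 104 (mod 337)
319^64 ≡ 32 (mod 337)
319^128 ≡ 13 (mod 337)
319^168 = 319^(128+32+8) ≡ 1 (mod 337).
Result is 1, so (-18/337) = 1.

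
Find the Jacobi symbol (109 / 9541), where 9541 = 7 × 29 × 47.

Reciprocity: 109 ≡ 1 and 9541 ≡ 1 (mod 4), so (109/9541) = +(9541/109).
Reduce top mod 109: now compute (58/109).
Pull out 2: since 109 ≡ 5 (mod 8), (2/109) = -1.
Reciprocity: 29 ≡ 1 and 109 ≡ 1 (mod 4), so (29/109) = +(109/29).
Reduce top mod 29: now compute (22/29).
Pull out 2: since 29 ≡ 5 (mod 8), (2/29) = -1.
Reciprocity: 11 ≡ 3 and 29 ≡ 1 (mod 4), so (11/29) = +(29/11).
Reduce top mod 11: now compute (7/11).
Reciprocity: 7 ≡ 3 and 11 ≡ 3 (mod 4), so (7/11) = −(11/7).
Reduce top mod 7: now compute (4/7).
Pull out 2^2: since 7 ≡ 7 (mod 8), (2/7) = +1, so (2/7)^2 = +1.
Reached (1/7) = 1. Collecting the sign flips along the way, the symbol is -1.

-1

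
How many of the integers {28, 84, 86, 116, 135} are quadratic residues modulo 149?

3

(28/149) = +1 → QR.
(84/149) = -1 → non-residue.
(86/149) = +1 → QR.
(116/149) = +1 → QR.
(135/149) = -1 → non-residue.
Total quadratic residues among the 5: 3.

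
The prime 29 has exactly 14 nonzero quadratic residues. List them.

Square k = 1,…,14 (k and 29−k give the same square):
1²=1, 2²=4, 3²=9, 4²=16, 5²=25, 6²≡7, 7²≡20, 8²≡6, 9²≡23, 10²≡13, 11²≡5, 12²≡28, 13²≡24, 14²≡22 (mod 29).
So the quadratic residues mod 29 are {1, 4, 5, 6, 7, 9, 13, 16, 20, 22, 23, 24, 25, 28}.

1,4,5,6,7,9,13,16,20,22,23,24,25,28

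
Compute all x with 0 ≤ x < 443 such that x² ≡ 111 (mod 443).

Since 443 ≡ 3 (mod 4), a square root of 111 is 111^((443+1)/4) = 111^111 mod 443.
Repeated squaring: 111^2≡360, 111^4≡244, 111^8≡174, 111^16≡152, 111^32≡68, 111^64≡194 (mod 443).
111^111 = 111^(64+32+8+4+2+1) ≡ 221 (mod 443).
Check: 221² = 48841 ≡ 111 (mod 443). The two roots are 221 and 222.

221, 222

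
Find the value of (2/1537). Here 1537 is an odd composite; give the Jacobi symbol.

1

Pull out 2: since 1537 ≡ 1 (mod 8), (2/1537) = +1.
Reached (1/1537) = 1. Collecting the sign flips along the way, the symbol is +1.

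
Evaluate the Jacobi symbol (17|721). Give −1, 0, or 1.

-1

Reciprocity: 17 ≡ 1 and 721 ≡ 1 (mod 4), so (17/721) = +(721/17).
Reduce top mod 17: now compute (7/17).
Reciprocity: 7 ≡ 3 and 17 ≡ 1 (mod 4), so (7/17) = +(17/7).
Reduce top mod 7: now compute (3/7).
Reciprocity: 3 ≡ 3 and 7 ≡ 3 (mod 4), so (3/7) = −(7/3).
Reduce top mod 3: now compute (1/3).
Reached (1/3) = 1. Collecting the sign flips along the way, the symbol is -1.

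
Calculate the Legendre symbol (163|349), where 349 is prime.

-1

Euler's criterion: (163/349) ≡ 163^174 (mod 349).
163^2 ≡ 45 (mod 349)
163^4 ≡ 280 (mod 349)
163^8 ≡ 224 (mod 349)
163^16 ≡ 269 (mod 349)
163^32 ≡ 118 (mod 349)
163^64 ≡ 313 (mod 349)
163^128 ≡ 249 (mod 349)
163^174 = 163^(128+32+8+4+2) ≡ 348 (mod 349).
Result is 348 ≡ −1, so (163/349) = −1.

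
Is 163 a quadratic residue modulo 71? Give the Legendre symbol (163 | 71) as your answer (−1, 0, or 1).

-1

Euler's criterion: (163/71) ≡ 21^35 (mod 71).
21^2 ≡ 15 (mod 71)
21^4 ≡ 12 (mod 71)
21^8 ≡ 2 (mod 71)
21^16 ≡ 4 (mod 71)
21^32 ≡ 16 (mod 71)
21^35 = 21^(32+2+1) ≡ 70 (mod 71).
Result is 70 ≡ −1, so (163/71) = −1.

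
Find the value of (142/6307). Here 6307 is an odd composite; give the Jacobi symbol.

Pull out 2: since 6307 ≡ 3 (mod 8), (2/6307) = -1.
Reciprocity: 71 ≡ 3 and 6307 ≡ 3 (mod 4), so (71/6307) = −(6307/71).
Reduce top mod 71: now compute (59/71).
Reciprocity: 59 ≡ 3 and 71 ≡ 3 (mod 4), so (59/71) = −(71/59).
Reduce top mod 59: now compute (12/59).
Pull out 2^2: since 59 ≡ 3 (mod 8), (2/59) = -1, so (2/59)^2 = +1.
Reciprocity: 3 ≡ 3 and 59 ≡ 3 (mod 4), so (3/59) = −(59/3).
Reduce top mod 3: now compute (2/3).
Pull out 2: since 3 ≡ 3 (mod 8), (2/3) = -1.
Reached (1/3) = 1. Collecting the sign flips along the way, the symbol is -1.

-1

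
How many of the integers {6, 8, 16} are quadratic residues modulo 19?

(6/19) = +1 → QR.
(8/19) = -1 → non-residue.
(16/19) = +1 → QR.
Total quadratic residues among the 3: 2.

2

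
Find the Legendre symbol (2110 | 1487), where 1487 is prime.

First reduce: 2110 ≡ 623 (mod 1487).
Reciprocity: 623 ≡ 3 and 1487 ≡ 3 (mod 4), so (623/1487) = −(1487/623).
Reduce top mod 623: now compute (241/623).
Reciprocity: 241 ≡ 1 and 623 ≡ 3 (mod 4), so (241/623) = +(623/241).
Reduce top mod 241: now compute (141/241).
Reciprocity: 141 ≡ 1 and 241 ≡ 1 (mod 4), so (141/241) = +(241/141).
Reduce top mod 141: now compute (100/141).
Pull out 2^2: since 141 ≡ 5 (mod 8), (2/141) = -1, so (2/141)^2 = +1.
Reciprocity: 25 ≡ 1 and 141 ≡ 1 (mod 4), so (25/141) = +(141/25).
Reduce top mod 25: now compute (16/25).
Pull out 2^4: since 25 ≡ 1 (mod 8), (2/25) = +1, so (2/25)^4 = +1.
Reached (1/25) = 1. Collecting the sign flips along the way, the symbol is -1.

-1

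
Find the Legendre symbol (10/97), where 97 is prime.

-1

Euler's criterion: (10/97) ≡ 10^48 (mod 97).
10^2 ≡ 3 (mod 97)
10^4 ≡ 9 (mod 97)
10^8 ≡ 81 (mod 97)
10^16 ≡ 62 (mod 97)
10^32 ≡ 61 (mod 97)
10^48 = 10^(32+16) ≡ 96 (mod 97).
Result is 96 ≡ −1, so (10/97) = −1.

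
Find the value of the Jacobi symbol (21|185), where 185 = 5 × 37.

Reciprocity: 21 ≡ 1 and 185 ≡ 1 (mod 4), so (21/185) = +(185/21).
Reduce top mod 21: now compute (17/21).
Reciprocity: 17 ≡ 1 and 21 ≡ 1 (mod 4), so (17/21) = +(21/17).
Reduce top mod 17: now compute (4/17).
Pull out 2^2: since 17 ≡ 1 (mod 8), (2/17) = +1, so (2/17)^2 = +1.
Reached (1/17) = 1. Collecting the sign flips along the way, the symbol is +1.

1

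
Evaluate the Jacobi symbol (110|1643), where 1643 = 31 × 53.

Pull out 2: since 1643 ≡ 3 (mod 8), (2/1643) = -1.
Reciprocity: 55 ≡ 3 and 1643 ≡ 3 (mod 4), so (55/1643) = −(1643/55).
Reduce top mod 55: now compute (48/55).
Pull out 2^4: since 55 ≡ 7 (mod 8), (2/55) = +1, so (2/55)^4 = +1.
Reciprocity: 3 ≡ 3 and 55 ≡ 3 (mod 4), so (3/55) = −(55/3).
Reduce top mod 3: now compute (1/3).
Reached (1/3) = 1. Collecting the sign flips along the way, the symbol is -1.

-1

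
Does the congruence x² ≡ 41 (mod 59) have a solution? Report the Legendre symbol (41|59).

1

Reciprocity: 41 ≡ 1 and 59 ≡ 3 (mod 4), so (41/59) = +(59/41).
Reduce top mod 41: now compute (18/41).
Pull out 2: since 41 ≡ 1 (mod 8), (2/41) = +1.
Reciprocity: 9 ≡ 1 and 41 ≡ 1 (mod 4), so (9/41) = +(41/9).
Reduce top mod 9: now compute (5/9).
Reciprocity: 5 ≡ 1 and 9 ≡ 1 (mod 4), so (5/9) = +(9/5).
Reduce top mod 5: now compute (4/5).
Pull out 2^2: since 5 ≡ 5 (mod 8), (2/5) = -1, so (2/5)^2 = +1.
Reached (1/5) = 1. Collecting the sign flips along the way, the symbol is +1.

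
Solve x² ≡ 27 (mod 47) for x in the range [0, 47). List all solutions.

11, 36

Since 47 ≡ 3 (mod 4), a square root of 27 is 27^((47+1)/4) = 27^12 mod 47.
Repeated squaring: 27^2≡24, 27^4≡12, 27^8≡3 (mod 47).
27^12 = 27^(8+4) ≡ 36 (mod 47).
Check: 36² = 1296 ≡ 27 (mod 47). The two roots are 11 and 36.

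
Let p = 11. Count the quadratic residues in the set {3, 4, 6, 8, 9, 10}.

(3/11) = +1 → QR.
(4/11) = +1 → QR.
(6/11) = -1 → non-residue.
(8/11) = -1 → non-residue.
(9/11) = +1 → QR.
(10/11) = -1 → non-residue.
Total quadratic residues among the 6: 3.

3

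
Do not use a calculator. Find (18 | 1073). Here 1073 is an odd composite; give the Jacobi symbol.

1

Pull out 2: since 1073 ≡ 1 (mod 8), (2/1073) = +1.
Reciprocity: 9 ≡ 1 and 1073 ≡ 1 (mod 4), so (9/1073) = +(1073/9).
Reduce top mod 9: now compute (2/9).
Pull out 2: since 9 ≡ 1 (mod 8), (2/9) = +1.
Reached (1/9) = 1. Collecting the sign flips along the way, the symbol is +1.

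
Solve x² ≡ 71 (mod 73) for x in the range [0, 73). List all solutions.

73 ≡ 1 (mod 4), so we find a root by search.
Trying successive values, 12² = 144 ≡ 71 (mod 73). The other root is 73 − 12 = 61.

12, 61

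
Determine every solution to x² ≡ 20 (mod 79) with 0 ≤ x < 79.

Since 79 ≡ 3 (mod 4), a square root of 20 is 20^((79+1)/4) = 20^20 mod 79.
Repeated squaring: 20^2≡5, 20^4≡25, 20^8≡72, 20^16≡49 (mod 79).
20^20 = 20^(16+4) ≡ 40 (mod 79).
Check: 40² = 1600 ≡ 20 (mod 79). The two roots are 39 and 40.

39, 40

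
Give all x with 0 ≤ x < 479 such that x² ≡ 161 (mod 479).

139, 340

Since 479 ≡ 3 (mod 4), a square root of 161 is 161^((479+1)/4) = 161^120 mod 479.
Repeated squaring: 161^2≡55, 161^4≡151, 161^8≡288, 161^16≡77, 161^32≡181, 161^64≡189 (mod 479).
161^120 = 161^(64+32+16+8) ≡ 139 (mod 479).
Check: 139² = 19321 ≡ 161 (mod 479). The two roots are 139 and 340.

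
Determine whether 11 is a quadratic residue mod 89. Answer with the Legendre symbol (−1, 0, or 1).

Euler's criterion: (11/89) ≡ 11^44 (mod 89).
11^2 ≡ 32 (mod 89)
11^4 ≡ 45 (mod 89)
11^8 ≡ 67 (mod 89)
11^16 ≡ 39 (mod 89)
11^32 ≡ 8 (mod 89)
11^44 = 11^(32+8+4) ≡ 1 (mod 89).
Result is 1, so (11/89) = 1.

1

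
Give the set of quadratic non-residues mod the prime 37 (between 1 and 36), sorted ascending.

Square k = 1,…,18 (k and 37−k give the same square):
1²=1, 2²=4, 3²=9, 4²=16, 5²=25, 6²=36, 7²≡12, 8²≡27, 9²≡7, 10²≡26, 11²≡10, 12²≡33, 13²≡21, 14²≡11, 15²≡3, 16²≡34, 17²≡30, 18²≡28 (mod 37).
The residues are {1, 3, 4, 7, 9, 10, 11, 12, 16, 21, 25, 26, 27, 28, 30, 33, 34, 36}; the non-residues are the remaining 18 nonzero classes.

2,5,6,8,13,14,15,17,18,19,20,22,23,24,29,31,32,35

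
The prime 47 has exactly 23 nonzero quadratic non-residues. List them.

Square k = 1,…,23 (k and 47−k give the same square):
1²=1, 2²=4, 3²=9, 4²=16, 5²=25, 6²=36, 7²≡2, 8²≡17, 9²≡34, 10²≡6, 11²≡27, 12²≡3, 13²≡28, 14²≡8, 15²≡37, 16²≡21, 17²≡7, 18²≡42, 19²≡32, 20²≡24, 21²≡18, 22²≡14, 23²≡12 (mod 47).
The residues are {1, 2, 3, 4, 6, 7, 8, 9, 12, 14, 16, 17, 18, 21, 24, 25, 27, 28, 32, 34, 36, 37, 42}; the non-residues are the remaining 23 nonzero classes.

5,10,11,13,15,19,20,22,23,26,29,30,31,33,35,38,39,40,41,43,44,45,46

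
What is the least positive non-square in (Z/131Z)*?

2

(2/131) = −1, so 2 is the smallest positive non-residue mod 131.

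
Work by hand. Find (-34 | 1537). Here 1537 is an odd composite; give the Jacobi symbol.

First reduce: -34 ≡ 1503 (mod 1537).
Reciprocity: 1503 ≡ 3 and 1537 ≡ 1 (mod 4), so (1503/1537) = +(1537/1503).
Reduce top mod 1503: now compute (34/1503).
Pull out 2: since 1503 ≡ 7 (mod 8), (2/1503) = +1.
Reciprocity: 17 ≡ 1 and 1503 ≡ 3 (mod 4), so (17/1503) = +(1503/17).
Reduce top mod 17: now compute (7/17).
Reciprocity: 7 ≡ 3 and 17 ≡ 1 (mod 4), so (7/17) = +(17/7).
Reduce top mod 7: now compute (3/7).
Reciprocity: 3 ≡ 3 and 7 ≡ 3 (mod 4), so (3/7) = −(7/3).
Reduce top mod 3: now compute (1/3).
Reached (1/3) = 1. Collecting the sign flips along the way, the symbol is -1.

-1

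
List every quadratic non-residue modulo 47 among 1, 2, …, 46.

5 10 11 13 15 19 20 22 23 26 29 30 31 33 35 38 39 40 41 43 44 45 46

Square k = 1,…,23 (k and 47−k give the same square):
1²=1, 2²=4, 3²=9, 4²=16, 5²=25, 6²=36, 7²≡2, 8²≡17, 9²≡34, 10²≡6, 11²≡27, 12²≡3, 13²≡28, 14²≡8, 15²≡37, 16²≡21, 17²≡7, 18²≡42, 19²≡32, 20²≡24, 21²≡18, 22²≡14, 23²≡12 (mod 47).
The residues are {1, 2, 3, 4, 6, 7, 8, 9, 12, 14, 16, 17, 18, 21, 24, 25, 27, 28, 32, 34, 36, 37, 42}; the non-residues are the remaining 23 nonzero classes.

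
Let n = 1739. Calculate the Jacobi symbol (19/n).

1

Reciprocity: 19 ≡ 3 and 1739 ≡ 3 (mod 4), so (19/1739) = −(1739/19).
Reduce top mod 19: now compute (10/19).
Pull out 2: since 19 ≡ 3 (mod 8), (2/19) = -1.
Reciprocity: 5 ≡ 1 and 19 ≡ 3 (mod 4), so (5/19) = +(19/5).
Reduce top mod 5: now compute (4/5).
Pull out 2^2: since 5 ≡ 5 (mod 8), (2/5) = -1, so (2/5)^2 = +1.
Reached (1/5) = 1. Collecting the sign flips along the way, the symbol is +1.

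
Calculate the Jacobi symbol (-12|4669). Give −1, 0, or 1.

First reduce: -12 ≡ 4657 (mod 4669).
Reciprocity: 4657 ≡ 1 and 4669 ≡ 1 (mod 4), so (4657/4669) = +(4669/4657).
Reduce top mod 4657: now compute (12/4657).
Pull out 2^2: since 4657 ≡ 1 (mod 8), (2/4657) = +1, so (2/4657)^2 = +1.
Reciprocity: 3 ≡ 3 and 4657 ≡ 1 (mod 4), so (3/4657) = +(4657/3).
Reduce top mod 3: now compute (1/3).
Reached (1/3) = 1. Collecting the sign flips along the way, the symbol is +1.

1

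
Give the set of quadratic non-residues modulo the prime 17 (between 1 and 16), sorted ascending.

3 5 6 7 10 11 12 14

Square k = 1,…,8 (k and 17−k give the same square):
1²=1, 2²=4, 3²=9, 4²=16, 5²≡8, 6²≡2, 7²≡15, 8²≡13 (mod 17).
The residues are {1, 2, 4, 8, 9, 13, 15, 16}; the non-residues are the remaining 8 nonzero classes.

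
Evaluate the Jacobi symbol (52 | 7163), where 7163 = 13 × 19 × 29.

Pull out 2^2: since 7163 ≡ 3 (mod 8), (2/7163) = -1, so (2/7163)^2 = +1.
Reciprocity: 13 ≡ 1 and 7163 ≡ 3 (mod 4), so (13/7163) = +(7163/13).
Reduce top mod 13: now compute (0/13).
Top reduces to 0: gcd > 1, so the symbol is 0.

0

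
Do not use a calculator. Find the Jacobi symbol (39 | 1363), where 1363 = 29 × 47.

1

Reciprocity: 39 ≡ 3 and 1363 ≡ 3 (mod 4), so (39/1363) = −(1363/39).
Reduce top mod 39: now compute (37/39).
Reciprocity: 37 ≡ 1 and 39 ≡ 3 (mod 4), so (37/39) = +(39/37).
Reduce top mod 37: now compute (2/37).
Pull out 2: since 37 ≡ 5 (mod 8), (2/37) = -1.
Reached (1/37) = 1. Collecting the sign flips along the way, the symbol is +1.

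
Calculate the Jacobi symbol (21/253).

1

Reciprocity: 21 ≡ 1 and 253 ≡ 1 (mod 4), so (21/253) = +(253/21).
Reduce top mod 21: now compute (1/21).
Reached (1/21) = 1. Collecting the sign flips along the way, the symbol is +1.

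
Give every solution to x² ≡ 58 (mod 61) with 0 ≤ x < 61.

27, 34

61 ≡ 1 (mod 4), so we find a root by search.
Trying successive values, 27² = 729 ≡ 58 (mod 61). The other root is 61 − 27 = 34.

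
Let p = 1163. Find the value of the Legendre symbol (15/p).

-1

Reciprocity: 15 ≡ 3 and 1163 ≡ 3 (mod 4), so (15/1163) = −(1163/15).
Reduce top mod 15: now compute (8/15).
Pull out 2^3: since 15 ≡ 7 (mod 8), (2/15) = +1, so (2/15)^3 = +1.
Reached (1/15) = 1. Collecting the sign flips along the way, the symbol is -1.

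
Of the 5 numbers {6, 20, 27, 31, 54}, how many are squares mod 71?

(6/71) = +1 → QR.
(20/71) = +1 → QR.
(27/71) = +1 → QR.
(31/71) = -1 → non-residue.
(54/71) = +1 → QR.
Total quadratic residues among the 5: 4.

4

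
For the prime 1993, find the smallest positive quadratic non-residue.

(2/1993) = +1, so 2 is a residue.
(3/1993) = +1, so 3 is a residue.
(4/1993) = +1, so 4 is a residue.
(5/1993) = −1, so 5 is the smallest positive non-residue mod 1993.

5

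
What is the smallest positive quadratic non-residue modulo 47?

(2/47) = +1, so 2 is a residue.
(3/47) = +1, so 3 is a residue.
(4/47) = +1, so 4 is a residue.
(5/47) = −1, so 5 is the smallest positive non-residue mod 47.

5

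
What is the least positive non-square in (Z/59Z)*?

(2/59) = −1, so 2 is the smallest positive non-residue mod 59.

2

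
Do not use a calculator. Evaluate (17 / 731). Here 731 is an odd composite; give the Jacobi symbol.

Reciprocity: 17 ≡ 1 and 731 ≡ 3 (mod 4), so (17/731) = +(731/17).
Reduce top mod 17: now compute (0/17).
Top reduces to 0: gcd > 1, so the symbol is 0.

0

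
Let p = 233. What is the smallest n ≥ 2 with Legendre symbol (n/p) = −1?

(2/233) = +1, so 2 is a residue.
(3/233) = −1, so 3 is the smallest positive non-residue mod 233.

3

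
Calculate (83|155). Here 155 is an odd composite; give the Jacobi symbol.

1

Reciprocity: 83 ≡ 3 and 155 ≡ 3 (mod 4), so (83/155) = −(155/83).
Reduce top mod 83: now compute (72/83).
Pull out 2^3: since 83 ≡ 3 (mod 8), (2/83) = -1, so (2/83)^3 = -1.
Reciprocity: 9 ≡ 1 and 83 ≡ 3 (mod 4), so (9/83) = +(83/9).
Reduce top mod 9: now compute (2/9).
Pull out 2: since 9 ≡ 1 (mod 8), (2/9) = +1.
Reached (1/9) = 1. Collecting the sign flips along the way, the symbol is +1.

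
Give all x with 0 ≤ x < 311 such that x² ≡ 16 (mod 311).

Since 311 ≡ 3 (mod 4), a square root of 16 is 16^((311+1)/4) = 16^78 mod 311.
Repeated squaring: 16^2≡256, 16^4≡226, 16^8≡72, 16^16≡208, 16^32≡35, 16^64≡292 (mod 311).
16^78 = 16^(64+8+4+2) ≡ 4 (mod 311).
Check: 4² = 16 ≡ 16 (mod 311). The two roots are 4 and 307.

4, 307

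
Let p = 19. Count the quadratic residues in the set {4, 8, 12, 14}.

1

(4/19) = +1 → QR.
(8/19) = -1 → non-residue.
(12/19) = -1 → non-residue.
(14/19) = -1 → non-residue.
Total quadratic residues among the 4: 1.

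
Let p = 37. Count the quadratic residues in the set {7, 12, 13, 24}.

(7/37) = +1 → QR.
(12/37) = +1 → QR.
(13/37) = -1 → non-residue.
(24/37) = -1 → non-residue.
Total quadratic residues among the 4: 2.

2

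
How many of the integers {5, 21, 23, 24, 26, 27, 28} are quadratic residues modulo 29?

4

(5/29) = +1 → QR.
(21/29) = -1 → non-residue.
(23/29) = +1 → QR.
(24/29) = +1 → QR.
(26/29) = -1 → non-residue.
(27/29) = -1 → non-residue.
(28/29) = +1 → QR.
Total quadratic residues among the 7: 4.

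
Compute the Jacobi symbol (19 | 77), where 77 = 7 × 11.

1

Reciprocity: 19 ≡ 3 and 77 ≡ 1 (mod 4), so (19/77) = +(77/19).
Reduce top mod 19: now compute (1/19).
Reached (1/19) = 1. Collecting the sign flips along the way, the symbol is +1.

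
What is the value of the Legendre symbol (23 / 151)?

Euler's criterion: (23/151) ≡ 23^75 (mod 151).
23^2 ≡ 76 (mod 151)
23^4 ≡ 38 (mod 151)
23^8 ≡ 85 (mod 151)
23^16 ≡ 128 (mod 151)
23^32 ≡ 76 (mod 151)
23^64 ≡ 38 (mod 151)
23^75 = 23^(64+8+2+1) ≡ 150 (mod 151).
Result is 150 ≡ −1, so (23/151) = −1.

-1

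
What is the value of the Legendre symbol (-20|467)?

First reduce: -20 ≡ 447 (mod 467).
Reciprocity: 447 ≡ 3 and 467 ≡ 3 (mod 4), so (447/467) = −(467/447).
Reduce top mod 447: now compute (20/447).
Pull out 2^2: since 447 ≡ 7 (mod 8), (2/447) = +1, so (2/447)^2 = +1.
Reciprocity: 5 ≡ 1 and 447 ≡ 3 (mod 4), so (5/447) = +(447/5).
Reduce top mod 5: now compute (2/5).
Pull out 2: since 5 ≡ 5 (mod 8), (2/5) = -1.
Reached (1/5) = 1. Collecting the sign flips along the way, the symbol is +1.

1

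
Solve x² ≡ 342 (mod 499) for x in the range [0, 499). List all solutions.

29, 470

Since 499 ≡ 3 (mod 4), a square root of 342 is 342^((499+1)/4) = 342^125 mod 499.
Repeated squaring: 342^2≡198, 342^4≡282, 342^8≡183, 342^16≡56, 342^32≡142, 342^64≡204 (mod 499).
342^125 = 342^(64+32+16+8+4+1) ≡ 29 (mod 499).
Check: 29² = 841 ≡ 342 (mod 499). The two roots are 29 and 470.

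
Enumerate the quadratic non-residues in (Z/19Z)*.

Square k = 1,…,9 (k and 19−k give the same square):
1²=1, 2²=4, 3²=9, 4²=16, 5²≡6, 6²≡17, 7²≡11, 8²≡7, 9²≡5 (mod 19).
The residues are {1, 4, 5, 6, 7, 9, 11, 16, 17}; the non-residues are the remaining 9 nonzero classes.

2, 3, 8, 10, 12, 13, 14, 15, 18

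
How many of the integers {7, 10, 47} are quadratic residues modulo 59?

(7/59) = +1 → QR.
(10/59) = -1 → non-residue.
(47/59) = -1 → non-residue.
Total quadratic residues among the 3: 1.

1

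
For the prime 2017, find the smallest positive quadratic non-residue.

(2/2017) = +1, so 2 is a residue.
(3/2017) = +1, so 3 is a residue.
(4/2017) = +1, so 4 is a residue.
(5/2017) = −1, so 5 is the smallest positive non-residue mod 2017.

5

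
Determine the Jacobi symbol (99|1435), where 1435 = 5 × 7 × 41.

Reciprocity: 99 ≡ 3 and 1435 ≡ 3 (mod 4), so (99/1435) = −(1435/99).
Reduce top mod 99: now compute (49/99).
Reciprocity: 49 ≡ 1 and 99 ≡ 3 (mod 4), so (49/99) = +(99/49).
Reduce top mod 49: now compute (1/49).
Reached (1/49) = 1. Collecting the sign flips along the way, the symbol is -1.

-1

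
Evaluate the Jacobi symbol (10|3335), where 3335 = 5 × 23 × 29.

0

Pull out 2: since 3335 ≡ 7 (mod 8), (2/3335) = +1.
Reciprocity: 5 ≡ 1 and 3335 ≡ 3 (mod 4), so (5/3335) = +(3335/5).
Reduce top mod 5: now compute (0/5).
Top reduces to 0: gcd > 1, so the symbol is 0.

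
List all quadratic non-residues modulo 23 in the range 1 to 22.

5, 7, 10, 11, 14, 15, 17, 19, 20, 21, 22

Square k = 1,…,11 (k and 23−k give the same square):
1²=1, 2²=4, 3²=9, 4²=16, 5²≡2, 6²≡13, 7²≡3, 8²≡18, 9²≡12, 10²≡8, 11²≡6 (mod 23).
The residues are {1, 2, 3, 4, 6, 8, 9, 12, 13, 16, 18}; the non-residues are the remaining 11 nonzero classes.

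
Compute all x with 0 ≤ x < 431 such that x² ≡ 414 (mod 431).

Since 431 ≡ 3 (mod 4), a square root of 414 is 414^((431+1)/4) = 414^108 mod 431.
Repeated squaring: 414^2≡289, 414^4≡338, 414^8≡29, 414^16≡410, 414^32≡10, 414^64≡100 (mod 431).
414^108 = 414^(64+32+8+4) ≡ 198 (mod 431).
Check: 198² = 39204 ≡ 414 (mod 431). The two roots are 198 and 233.

198, 233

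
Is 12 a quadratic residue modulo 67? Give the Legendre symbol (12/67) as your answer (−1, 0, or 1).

-1

Euler's criterion: (12/67) ≡ 12^33 (mod 67).
12^2 ≡ 10 (mod 67)
12^4 ≡ 33 (mod 67)
12^8 ≡ 17 (mod 67)
12^16 ≡ 21 (mod 67)
12^32 ≡ 39 (mod 67)
12^33 = 12^(32+1) ≡ 66 (mod 67).
Result is 66 ≡ −1, so (12/67) = −1.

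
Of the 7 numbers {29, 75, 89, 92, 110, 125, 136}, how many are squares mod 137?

1

(29/137) = -1 → non-residue.
(75/137) = -1 → non-residue.
(89/137) = -1 → non-residue.
(92/137) = -1 → non-residue.
(110/137) = -1 → non-residue.
(125/137) = -1 → non-residue.
(136/137) = +1 → QR.
Total quadratic residues among the 7: 1.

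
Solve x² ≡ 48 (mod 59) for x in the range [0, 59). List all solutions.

15, 44

Since 59 ≡ 3 (mod 4), a square root of 48 is 48^((59+1)/4) = 48^15 mod 59.
Repeated squaring: 48^2≡3, 48^4≡9, 48^8≡22 (mod 59).
48^15 = 48^(8+4+2+1) ≡ 15 (mod 59).
Check: 15² = 225 ≡ 48 (mod 59). The two roots are 15 and 44.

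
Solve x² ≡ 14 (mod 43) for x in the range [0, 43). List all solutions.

Since 43 ≡ 3 (mod 4), a square root of 14 is 14^((43+1)/4) = 14^11 mod 43.
Repeated squaring: 14^2≡24, 14^4≡17, 14^8≡31 (mod 43).
14^11 = 14^(8+2+1) ≡ 10 (mod 43).
Check: 10² = 100 ≡ 14 (mod 43). The two roots are 10 and 33.

10, 33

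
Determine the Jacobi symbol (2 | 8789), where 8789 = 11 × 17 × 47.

-1

Pull out 2: since 8789 ≡ 5 (mod 8), (2/8789) = -1.
Reached (1/8789) = 1. Collecting the sign flips along the way, the symbol is -1.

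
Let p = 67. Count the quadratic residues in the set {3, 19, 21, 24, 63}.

(3/67) = -1 → non-residue.
(19/67) = +1 → QR.
(21/67) = +1 → QR.
(24/67) = +1 → QR.
(63/67) = -1 → non-residue.
Total quadratic residues among the 5: 3.

3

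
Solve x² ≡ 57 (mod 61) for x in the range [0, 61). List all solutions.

61 ≡ 1 (mod 4), so we find a root by search.
Trying successive values, 22² = 484 ≡ 57 (mod 61). The other root is 61 − 22 = 39.

22, 39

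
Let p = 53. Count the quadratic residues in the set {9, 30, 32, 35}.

1

(9/53) = +1 → QR.
(30/53) = -1 → non-residue.
(32/53) = -1 → non-residue.
(35/53) = -1 → non-residue.
Total quadratic residues among the 4: 1.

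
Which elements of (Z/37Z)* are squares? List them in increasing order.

1,3,4,7,9,10,11,12,16,21,25,26,27,28,30,33,34,36

Square k = 1,…,18 (k and 37−k give the same square):
1²=1, 2²=4, 3²=9, 4²=16, 5²=25, 6²=36, 7²≡12, 8²≡27, 9²≡7, 10²≡26, 11²≡10, 12²≡33, 13²≡21, 14²≡11, 15²≡3, 16²≡34, 17²≡30, 18²≡28 (mod 37).
So the quadratic residues mod 37 are {1, 3, 4, 7, 9, 10, 11, 12, 16, 21, 25, 26, 27, 28, 30, 33, 34, 36}.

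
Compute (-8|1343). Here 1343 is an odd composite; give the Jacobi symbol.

-1

First reduce: -8 ≡ 1335 (mod 1343).
Reciprocity: 1335 ≡ 3 and 1343 ≡ 3 (mod 4), so (1335/1343) = −(1343/1335).
Reduce top mod 1335: now compute (8/1335).
Pull out 2^3: since 1335 ≡ 7 (mod 8), (2/1335) = +1, so (2/1335)^3 = +1.
Reached (1/1335) = 1. Collecting the sign flips along the way, the symbol is -1.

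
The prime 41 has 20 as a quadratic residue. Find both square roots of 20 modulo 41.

15, 26

41 ≡ 1 (mod 4), so we find a root by search.
Trying successive values, 15² = 225 ≡ 20 (mod 41). The other root is 41 − 15 = 26.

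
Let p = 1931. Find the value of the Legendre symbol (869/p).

1

Reciprocity: 869 ≡ 1 and 1931 ≡ 3 (mod 4), so (869/1931) = +(1931/869).
Reduce top mod 869: now compute (193/869).
Reciprocity: 193 ≡ 1 and 869 ≡ 1 (mod 4), so (193/869) = +(869/193).
Reduce top mod 193: now compute (97/193).
Reciprocity: 97 ≡ 1 and 193 ≡ 1 (mod 4), so (97/193) = +(193/97).
Reduce top mod 97: now compute (96/97).
Pull out 2^5: since 97 ≡ 1 (mod 8), (2/97) = +1, so (2/97)^5 = +1.
Reciprocity: 3 ≡ 3 and 97 ≡ 1 (mod 4), so (3/97) = +(97/3).
Reduce top mod 3: now compute (1/3).
Reached (1/3) = 1. Collecting the sign flips along the way, the symbol is +1.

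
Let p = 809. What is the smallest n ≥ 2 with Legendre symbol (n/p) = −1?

3

(2/809) = +1, so 2 is a residue.
(3/809) = −1, so 3 is the smallest positive non-residue mod 809.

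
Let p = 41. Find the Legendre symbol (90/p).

First reduce: 90 ≡ 8 (mod 41).
Pull out 2^3: since 41 ≡ 1 (mod 8), (2/41) = +1, so (2/41)^3 = +1.
Reached (1/41) = 1. Collecting the sign flips along the way, the symbol is +1.

1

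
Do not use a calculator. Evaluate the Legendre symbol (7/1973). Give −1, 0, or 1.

-1

Reciprocity: 7 ≡ 3 and 1973 ≡ 1 (mod 4), so (7/1973) = +(1973/7).
Reduce top mod 7: now compute (6/7).
Pull out 2: since 7 ≡ 7 (mod 8), (2/7) = +1.
Reciprocity: 3 ≡ 3 and 7 ≡ 3 (mod 4), so (3/7) = −(7/3).
Reduce top mod 3: now compute (1/3).
Reached (1/3) = 1. Collecting the sign flips along the way, the symbol is -1.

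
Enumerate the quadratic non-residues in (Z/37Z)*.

2 5 6 8 13 14 15 17 18 19 20 22 23 24 29 31 32 35

Square k = 1,…,18 (k and 37−k give the same square):
1²=1, 2²=4, 3²=9, 4²=16, 5²=25, 6²=36, 7²≡12, 8²≡27, 9²≡7, 10²≡26, 11²≡10, 12²≡33, 13²≡21, 14²≡11, 15²≡3, 16²≡34, 17²≡30, 18²≡28 (mod 37).
The residues are {1, 3, 4, 7, 9, 10, 11, 12, 16, 21, 25, 26, 27, 28, 30, 33, 34, 36}; the non-residues are the remaining 18 nonzero classes.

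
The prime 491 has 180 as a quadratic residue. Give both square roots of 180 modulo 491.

100, 391

Since 491 ≡ 3 (mod 4), a square root of 180 is 180^((491+1)/4) = 180^123 mod 491.
Repeated squaring: 180^2≡485, 180^4≡36, 180^8≡314, 180^16≡396, 180^32≡187, 180^64≡108 (mod 491).
180^123 = 180^(64+32+16+8+2+1) ≡ 100 (mod 491).
Check: 100² = 10000 ≡ 180 (mod 491). The two roots are 100 and 391.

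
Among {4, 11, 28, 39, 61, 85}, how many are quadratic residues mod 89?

4

(4/89) = +1 → QR.
(11/89) = +1 → QR.
(28/89) = -1 → non-residue.
(39/89) = +1 → QR.
(61/89) = -1 → non-residue.
(85/89) = +1 → QR.
Total quadratic residues among the 6: 4.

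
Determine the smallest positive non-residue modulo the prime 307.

(2/307) = −1, so 2 is the smallest positive non-residue mod 307.

2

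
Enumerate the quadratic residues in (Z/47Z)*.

1,2,3,4,6,7,8,9,12,14,16,17,18,21,24,25,27,28,32,34,36,37,42

Square k = 1,…,23 (k and 47−k give the same square):
1²=1, 2²=4, 3²=9, 4²=16, 5²=25, 6²=36, 7²≡2, 8²≡17, 9²≡34, 10²≡6, 11²≡27, 12²≡3, 13²≡28, 14²≡8, 15²≡37, 16²≡21, 17²≡7, 18²≡42, 19²≡32, 20²≡24, 21²≡18, 22²≡14, 23²≡12 (mod 47).
So the quadratic residues mod 47 are {1, 2, 3, 4, 6, 7, 8, 9, 12, 14, 16, 17, 18, 21, 24, 25, 27, 28, 32, 34, 36, 37, 42}.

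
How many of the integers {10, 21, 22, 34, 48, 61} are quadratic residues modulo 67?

(10/67) = +1 → QR.
(21/67) = +1 → QR.
(22/67) = +1 → QR.
(34/67) = -1 → non-residue.
(48/67) = -1 → non-residue.
(61/67) = -1 → non-residue.
Total quadratic residues among the 6: 3.

3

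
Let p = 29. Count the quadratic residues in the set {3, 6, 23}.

(3/29) = -1 → non-residue.
(6/29) = +1 → QR.
(23/29) = +1 → QR.
Total quadratic residues among the 3: 2.

2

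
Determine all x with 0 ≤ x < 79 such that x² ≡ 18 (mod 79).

27, 52

Since 79 ≡ 3 (mod 4), a square root of 18 is 18^((79+1)/4) = 18^20 mod 79.
Repeated squaring: 18^2≡8, 18^4≡64, 18^8≡67, 18^16≡65 (mod 79).
18^20 = 18^(16+4) ≡ 52 (mod 79).
Check: 52² = 2704 ≡ 18 (mod 79). The two roots are 27 and 52.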